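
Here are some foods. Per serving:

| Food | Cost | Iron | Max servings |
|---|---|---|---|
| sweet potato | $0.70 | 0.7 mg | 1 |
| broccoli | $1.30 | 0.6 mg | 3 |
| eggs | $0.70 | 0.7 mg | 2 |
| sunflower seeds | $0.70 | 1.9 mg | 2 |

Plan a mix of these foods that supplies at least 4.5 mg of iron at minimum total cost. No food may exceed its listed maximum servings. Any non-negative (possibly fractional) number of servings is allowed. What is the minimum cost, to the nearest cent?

$2.10

Cost per mg of iron: sunflower seeds $0.3684, sweet potato $1.0000, eggs $1.0000, broccoli $2.1667.
Take 2 servings of sunflower seeds: +3.8 mg iron for $1.40 (total $1.40, still need 0.7 mg).
Take 1 serving of sweet potato: +0.7 mg iron for $0.70 (total $2.10, still need 0.0 mg).
Greedy by cheapest-per-mg is optimal for a single linear constraint, so the minimum cost is $2.10.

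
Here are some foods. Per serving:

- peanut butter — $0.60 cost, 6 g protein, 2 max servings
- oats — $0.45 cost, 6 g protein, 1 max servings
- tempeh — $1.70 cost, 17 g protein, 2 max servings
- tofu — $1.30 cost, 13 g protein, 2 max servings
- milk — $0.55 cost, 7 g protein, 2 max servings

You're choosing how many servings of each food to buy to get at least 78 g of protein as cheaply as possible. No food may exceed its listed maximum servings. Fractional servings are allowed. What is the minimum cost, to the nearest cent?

Cost per g of protein: oats $0.0750, milk $0.0786, peanut butter $0.1000, tempeh $0.1000, tofu $0.1000.
Take 1 serving of oats: +6.0 g protein for $0.45 (total $0.45, still need 72.0 g).
Take 2 servings of milk: +14.0 g protein for $1.10 (total $1.55, still need 58.0 g).
Take 2 servings of peanut butter: +12.0 g protein for $1.20 (total $2.75, still need 46.0 g).
Take 2 servings of tempeh: +34.0 g protein for $3.40 (total $6.15, still need 12.0 g).
Take 0.9231 servings of tofu: +12.0 g protein for $1.20 (total $7.35, still need 0.0 g).
Filling from the cheapest source first is optimal under one linear minimum: $7.35.

$7.35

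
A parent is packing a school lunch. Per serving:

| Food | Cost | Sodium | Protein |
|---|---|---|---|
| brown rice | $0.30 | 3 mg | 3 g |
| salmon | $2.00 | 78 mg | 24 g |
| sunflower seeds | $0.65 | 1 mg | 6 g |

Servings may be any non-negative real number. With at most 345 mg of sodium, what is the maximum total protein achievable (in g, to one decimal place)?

2070.0 g

Protein per mg sodium: sunflower seeds 6, brown rice 1, salmon 0.3077.
With no serving limits, spend the whole sodium allowance on sunflower seeds: 345 mg / 1 mg × 6 g = 2070.0 g.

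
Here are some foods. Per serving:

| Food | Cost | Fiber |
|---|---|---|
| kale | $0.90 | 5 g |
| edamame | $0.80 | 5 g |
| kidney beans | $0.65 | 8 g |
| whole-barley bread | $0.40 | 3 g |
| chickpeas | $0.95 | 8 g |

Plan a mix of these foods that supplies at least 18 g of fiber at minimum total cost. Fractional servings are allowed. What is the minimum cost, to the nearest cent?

Cost per g of fiber: kidney beans $0.0813, chickpeas $0.1187, whole-barley bread $0.1333, edamame $0.1600, kale $0.1800.
With no serving limits, use only kidney beans: 18 g / 8 g = 2.25 servings × $0.65 = $1.46.

$1.46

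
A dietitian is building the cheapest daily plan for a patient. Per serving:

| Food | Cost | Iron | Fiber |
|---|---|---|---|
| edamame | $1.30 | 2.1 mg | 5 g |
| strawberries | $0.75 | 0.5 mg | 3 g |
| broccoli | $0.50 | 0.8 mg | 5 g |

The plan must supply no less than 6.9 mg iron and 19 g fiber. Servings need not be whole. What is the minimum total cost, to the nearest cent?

edamame only: max(6.9/2.1, 19/5) = 3.8 servings → $4.94.
strawberries only: max(6.9/0.5, 19/3) = 13.8 servings → $10.35.
broccoli only: max(6.9/0.8, 19/5) = 8.625 servings → $4.31.
edamame + strawberries with both tight: 2.947 servings and 1.421 servings → $4.90.
edamame + broccoli with both tight: 2.969 servings and 0.8308 servings → $4.28.
strawberries + broccoli: intersection lies outside the first quadrant.
So the least-cost plan costs $4.28.

$4.28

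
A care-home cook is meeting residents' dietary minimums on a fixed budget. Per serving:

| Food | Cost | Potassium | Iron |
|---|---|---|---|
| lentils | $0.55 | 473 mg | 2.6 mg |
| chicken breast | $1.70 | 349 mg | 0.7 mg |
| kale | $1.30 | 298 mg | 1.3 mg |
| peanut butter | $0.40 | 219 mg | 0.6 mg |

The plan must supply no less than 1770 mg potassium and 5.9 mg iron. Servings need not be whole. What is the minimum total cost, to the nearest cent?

$2.06

This is a tiny linear program; its minimum lies at a vertex of the feasible set. List the vertices and price them.
lentils only: max(1770/473, 5.9/2.6) = 3.742 servings → $2.06.
chicken breast only: max(1770/349, 5.9/0.7) = 8.429 servings → $14.33.
kale only: max(1770/298, 5.9/1.3) = 5.94 servings → $7.72.
peanut butter only: max(1770/219, 5.9/0.6) = 9.833 servings → $3.93.
lentils + chicken breast with both tight: 1.423 servings and 3.143 servings → $6.13.
lentils + kale with both targets exact would need a negative amount; discard.
lentils + peanut butter with both tight: 0.8057 servings and 6.342 servings → $2.98.
chicken breast + kale with both tight: 2.215 servings and 3.346 servings → $8.11.
chicken breast + peanut butter: intersection lies outside the first quadrant.
kale + peanut butter with both tight: 2.173 servings and 5.126 servings → $4.87.
So the least-cost plan costs $2.06.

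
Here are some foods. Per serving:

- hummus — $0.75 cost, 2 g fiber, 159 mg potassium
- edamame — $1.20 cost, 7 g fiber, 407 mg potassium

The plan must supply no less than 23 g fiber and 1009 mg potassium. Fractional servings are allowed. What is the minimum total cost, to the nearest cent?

hummus only: max(23/2, 1009/159) = 11.5 servings → $8.62.
edamame only: max(23/7, 1009/407) = 3.286 servings → $3.94.
hummus + edamame: intersection lies outside the first quadrant.
So the least-cost plan costs $3.94.

$3.94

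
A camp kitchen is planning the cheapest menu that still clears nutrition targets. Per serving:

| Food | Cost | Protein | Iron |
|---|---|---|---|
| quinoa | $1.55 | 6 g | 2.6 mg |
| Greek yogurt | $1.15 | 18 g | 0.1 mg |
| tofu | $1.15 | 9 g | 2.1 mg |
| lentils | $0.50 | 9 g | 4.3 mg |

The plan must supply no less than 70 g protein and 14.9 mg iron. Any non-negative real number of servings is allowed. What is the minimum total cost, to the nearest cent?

An LP optimum is at a vertex; with two nutrient constraints at most two foods are used. Check each candidate.
quinoa only: max(70/6, 14.9/2.6) = 11.67 servings → $18.08.
Greek yogurt only: max(70/18, 14.9/0.1) = 149 servings → $171.35.
tofu only: max(70/9, 14.9/2.1) = 7.778 servings → $8.94.
lentils only: max(70/9, 14.9/4.3) = 7.778 servings → $3.89.
quinoa + Greek yogurt with both tight: 5.654 servings and 2.004 servings → $11.07.
quinoa + tofu: intersection lies outside the first quadrant.
quinoa + lentils with both targets exact would need a negative amount; discard.
Greek yogurt + tofu with both tight: 0.3496 servings and 7.079 servings → $8.54.
Greek yogurt + lentils with both tight: 2.182 servings and 3.414 servings → $4.22.
tofu + lentils: intersection lies outside the first quadrant.
So the least-cost plan costs $3.89.

$3.89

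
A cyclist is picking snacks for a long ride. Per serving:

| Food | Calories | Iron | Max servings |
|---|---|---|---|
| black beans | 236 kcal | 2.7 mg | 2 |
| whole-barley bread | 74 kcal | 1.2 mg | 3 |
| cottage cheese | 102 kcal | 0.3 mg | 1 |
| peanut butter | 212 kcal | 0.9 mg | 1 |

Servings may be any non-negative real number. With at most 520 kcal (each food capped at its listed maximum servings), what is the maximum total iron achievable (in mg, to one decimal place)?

Iron per kcal: whole-barley bread 0.01622, black beans 0.01144, peanut butter 0.004245, cottage cheese 0.002941.
Take 3 servings of whole-barley bread: uses 222 kcal, +3.6 mg iron (running total 3.6 mg).
Take 1.263 servings of black beans: uses 298 kcal, +3.4 mg iron (running total 7.0 mg).
Greedy by best ratio exhausts the calories allowance optimally: 7.0 mg.

7.0 mg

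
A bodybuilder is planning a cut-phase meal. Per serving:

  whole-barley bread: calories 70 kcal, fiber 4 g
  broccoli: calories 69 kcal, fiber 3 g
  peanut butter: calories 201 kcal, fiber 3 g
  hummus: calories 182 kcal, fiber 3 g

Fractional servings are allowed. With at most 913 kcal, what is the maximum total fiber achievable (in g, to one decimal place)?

52.2 g

Fiber per kcal: whole-barley bread 0.05714, broccoli 0.04348, hummus 0.01648, peanut butter 0.01493.
With no serving limits, spend the whole calories allowance on whole-barley bread: 913 kcal / 70 kcal × 4 g = 52.2 g.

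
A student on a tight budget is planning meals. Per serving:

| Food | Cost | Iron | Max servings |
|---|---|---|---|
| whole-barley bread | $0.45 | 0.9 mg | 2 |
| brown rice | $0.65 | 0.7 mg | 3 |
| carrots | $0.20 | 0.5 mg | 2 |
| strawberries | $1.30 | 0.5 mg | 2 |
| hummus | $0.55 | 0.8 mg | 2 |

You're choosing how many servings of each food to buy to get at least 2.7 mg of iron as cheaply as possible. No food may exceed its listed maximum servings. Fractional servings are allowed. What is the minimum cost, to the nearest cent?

$1.25

Cost per mg of iron: carrots $0.4000, whole-barley bread $0.5000, hummus $0.6875, brown rice $0.9286, strawberries $2.6000.
Take 2 servings of carrots: +1.0 mg iron for $0.40 (total $0.40, still need 1.7 mg).
Take 1.889 servings of whole-barley bread: +1.7 mg iron for $0.85 (total $1.25, still need 0.0 mg).
Filling from the cheapest source first is optimal under one linear minimum: $1.25.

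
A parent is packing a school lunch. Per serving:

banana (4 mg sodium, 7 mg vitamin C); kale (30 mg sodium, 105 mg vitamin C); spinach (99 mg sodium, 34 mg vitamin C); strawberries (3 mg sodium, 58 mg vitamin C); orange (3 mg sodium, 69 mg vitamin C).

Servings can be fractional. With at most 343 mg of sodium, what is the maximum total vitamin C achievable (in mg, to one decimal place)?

Vitamin C per mg sodium: orange 23, strawberries 19.33, kale 3.5, banana 1.75, spinach 0.3434.
With no serving limits, spend the whole sodium allowance on orange: 343 mg / 3 mg × 69 mg = 7889.0 mg.

7889.0 mg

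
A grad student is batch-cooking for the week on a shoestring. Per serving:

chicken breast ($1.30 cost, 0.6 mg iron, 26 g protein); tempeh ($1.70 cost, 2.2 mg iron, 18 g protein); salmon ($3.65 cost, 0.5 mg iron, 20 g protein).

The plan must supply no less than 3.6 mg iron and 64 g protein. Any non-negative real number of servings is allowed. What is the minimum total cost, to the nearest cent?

$4.15

Check every corner: each single food scaled to meet both minima, and each pair solved so both constraints bind.
chicken breast only: max(3.6/0.6, 64/26) = 6 servings → $7.80.
tempeh only: max(3.6/2.2, 64/18) = 3.556 servings → $6.04.
salmon only: max(3.6/0.5, 64/20) = 7.2 servings → $26.28.
chicken breast + tempeh with both tight: 1.638 servings and 1.19 servings → $4.15.
chicken breast + salmon with both targets exact would need a negative amount; discard.
tempeh + salmon with both tight: 1.143 servings and 2.171 servings → $9.87.
Cheapest feasible corner: $4.15.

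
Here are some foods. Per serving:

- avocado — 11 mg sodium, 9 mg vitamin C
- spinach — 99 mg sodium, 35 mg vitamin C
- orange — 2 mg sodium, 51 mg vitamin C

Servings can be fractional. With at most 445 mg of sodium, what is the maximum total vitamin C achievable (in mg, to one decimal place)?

Vitamin C per mg sodium: orange 25.5, avocado 0.8182, spinach 0.3535.
With no serving limits, spend the whole sodium allowance on orange: 445 mg / 2 mg × 51 mg = 11347.5 mg.

11347.5 mg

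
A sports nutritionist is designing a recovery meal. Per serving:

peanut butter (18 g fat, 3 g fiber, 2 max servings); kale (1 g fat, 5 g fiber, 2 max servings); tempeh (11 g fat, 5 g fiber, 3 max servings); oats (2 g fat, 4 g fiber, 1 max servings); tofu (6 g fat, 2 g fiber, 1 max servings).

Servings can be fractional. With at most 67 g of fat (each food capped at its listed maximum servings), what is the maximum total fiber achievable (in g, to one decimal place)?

35.0 g

Fiber per g fat: kale 5, oats 2, tempeh 0.4545, tofu 0.3333, peanut butter 0.1667.
Take 2 servings of kale: uses 2 g fat, +10.0 g fiber (running total 10.0 g).
Take 1 serving of oats: uses 2 g fat, +4.0 g fiber (running total 14.0 g).
Take 3 servings of tempeh: uses 33 g fat, +15.0 g fiber (running total 29.0 g).
Take 1 serving of tofu: uses 6 g fat, +2.0 g fiber (running total 31.0 g).
Take 1.333 servings of peanut butter: uses 24 g fat, +4.0 g fiber (running total 35.0 g).
Greedy by best ratio exhausts the fat allowance optimally: 35.0 g.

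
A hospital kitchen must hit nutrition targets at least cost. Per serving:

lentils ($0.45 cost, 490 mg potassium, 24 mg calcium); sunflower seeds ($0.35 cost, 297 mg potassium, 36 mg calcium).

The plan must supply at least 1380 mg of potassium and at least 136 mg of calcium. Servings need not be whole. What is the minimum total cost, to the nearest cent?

$1.51

A basic optimal solution has at most two foods positive. Try each food alone and each pair with both targets met exactly.
lentils only: max(1380/490, 136/24) = 5.667 servings → $2.55.
sunflower seeds only: max(1380/297, 136/36) = 4.646 servings → $1.63.
lentils + sunflower seeds with both tight: 0.8836 servings and 3.189 servings → $1.51.
So the least-cost plan costs $1.51.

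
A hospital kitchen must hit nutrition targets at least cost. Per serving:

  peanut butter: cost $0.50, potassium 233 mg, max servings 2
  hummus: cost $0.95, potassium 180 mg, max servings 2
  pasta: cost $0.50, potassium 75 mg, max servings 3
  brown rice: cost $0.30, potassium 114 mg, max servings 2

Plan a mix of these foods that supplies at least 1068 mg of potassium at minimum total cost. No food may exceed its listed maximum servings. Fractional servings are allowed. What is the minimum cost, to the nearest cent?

$3.59

Cost per mg of potassium: peanut butter $0.0021, brown rice $0.0026, hummus $0.0053, pasta $0.0067.
Take 2 servings of peanut butter: +466.0 mg potassium for $1.00 (total $1.00, still need 602.0 mg).
Take 2 servings of brown rice: +228.0 mg potassium for $0.60 (total $1.60, still need 374.0 mg).
Take 2 servings of hummus: +360.0 mg potassium for $1.90 (total $3.50, still need 14.0 mg).
Take 0.1867 servings of pasta: +14.0 mg potassium for $0.09 (total $3.59, still need 0.0 mg).
Greedy by cheapest-per-mg is optimal for a single linear constraint, so the minimum cost is $3.59.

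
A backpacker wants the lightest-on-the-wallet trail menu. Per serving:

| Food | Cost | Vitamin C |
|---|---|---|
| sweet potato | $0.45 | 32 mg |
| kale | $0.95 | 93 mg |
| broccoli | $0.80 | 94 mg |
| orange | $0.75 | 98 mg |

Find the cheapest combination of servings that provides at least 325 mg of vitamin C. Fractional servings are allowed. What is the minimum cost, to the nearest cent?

$2.49

Cost per mg of vitamin C: orange $0.0077, broccoli $0.0085, kale $0.0102, sweet potato $0.0141.
With no serving limits, use only orange: 325 mg / 98 mg = 3.316 servings × $0.75 = $2.49.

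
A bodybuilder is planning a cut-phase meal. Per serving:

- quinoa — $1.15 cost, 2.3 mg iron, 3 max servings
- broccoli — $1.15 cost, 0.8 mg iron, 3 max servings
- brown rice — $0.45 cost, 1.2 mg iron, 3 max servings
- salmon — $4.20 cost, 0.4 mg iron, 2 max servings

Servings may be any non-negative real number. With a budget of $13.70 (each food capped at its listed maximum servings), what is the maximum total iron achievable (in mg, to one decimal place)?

13.4 mg

Iron per dollar: brown rice 2.667, quinoa 2, broccoli 0.6957, salmon 0.09524.
Take 3 servings of brown rice: spends $1.35, +3.6 mg iron (running total 3.6 mg).
Take 3 servings of quinoa: spends $3.45, +6.9 mg iron (running total 10.5 mg).
Take 3 servings of broccoli: spends $3.45, +2.4 mg iron (running total 12.9 mg).
Take 1.298 servings of salmon: spends $5.45, +0.5 mg iron (running total 13.4 mg).
Filling greedily by iron-per-dollar is optimal for one linear limit, giving 13.4 mg.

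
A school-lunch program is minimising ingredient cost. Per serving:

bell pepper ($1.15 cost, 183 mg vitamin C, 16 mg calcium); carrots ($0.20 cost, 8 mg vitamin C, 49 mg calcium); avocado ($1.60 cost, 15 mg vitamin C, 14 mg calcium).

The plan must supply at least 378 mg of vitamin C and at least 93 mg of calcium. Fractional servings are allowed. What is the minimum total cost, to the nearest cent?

For a min-cost LP with two ≥-constraints, a basic feasible solution has at most two positive variables.
bell pepper only: max(378/183, 93/16) = 5.812 servings → $6.68.
carrots only: max(378/8, 93/49) = 47.25 servings → $9.45.
avocado only: max(378/15, 93/14) = 25.2 servings → $40.32.
bell pepper + carrots with both tight: 2.011 servings and 1.241 servings → $2.56.
bell pepper + avocado with both tight: 1.678 servings and 4.725 servings → $9.49.
carrots + avocado: intersection lies outside the first quadrant.
The minimum over all feasible corners is $2.56.

$2.56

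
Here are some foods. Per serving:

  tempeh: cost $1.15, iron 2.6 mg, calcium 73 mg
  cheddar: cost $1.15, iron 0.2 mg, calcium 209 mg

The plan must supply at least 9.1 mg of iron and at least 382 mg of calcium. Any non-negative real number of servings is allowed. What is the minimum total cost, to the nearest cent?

$4.69

For a min-cost LP with two ≥-constraints, a basic feasible solution has at most two positive variables.
tempeh only: max(9.1/2.6, 382/73) = 5.233 servings → $6.02.
cheddar only: max(9.1/0.2, 382/209) = 45.5 servings → $52.33.
tempeh + cheddar with both tight: 3.452 servings and 0.622 servings → $4.69.
So the least-cost plan costs $4.69.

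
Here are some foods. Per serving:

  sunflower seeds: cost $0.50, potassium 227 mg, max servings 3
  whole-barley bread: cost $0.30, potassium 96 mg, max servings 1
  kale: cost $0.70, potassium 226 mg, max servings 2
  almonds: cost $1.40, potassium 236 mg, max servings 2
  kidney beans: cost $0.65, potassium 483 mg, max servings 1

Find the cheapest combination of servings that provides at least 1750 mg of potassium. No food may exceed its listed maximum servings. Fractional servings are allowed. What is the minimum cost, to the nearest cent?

$4.08

Cost per mg of potassium: kidney beans $0.0013, sunflower seeds $0.0022, kale $0.0031, whole-barley bread $0.0031, almonds $0.0059.
Take 1 serving of kidney beans: +483.0 mg potassium for $0.65 (total $0.65, still need 1267.0 mg).
Take 3 servings of sunflower seeds: +681.0 mg potassium for $1.50 (total $2.15, still need 586.0 mg).
Take 2 servings of kale: +452.0 mg potassium for $1.40 (total $3.55, still need 134.0 mg).
Take 1 serving of whole-barley bread: +96.0 mg potassium for $0.30 (total $3.85, still need 38.0 mg).
Take 0.161 servings of almonds: +38.0 mg potassium for $0.23 (total $4.08, still need 0.0 mg).
Filling from the cheapest source first is optimal under one linear minimum: $4.08.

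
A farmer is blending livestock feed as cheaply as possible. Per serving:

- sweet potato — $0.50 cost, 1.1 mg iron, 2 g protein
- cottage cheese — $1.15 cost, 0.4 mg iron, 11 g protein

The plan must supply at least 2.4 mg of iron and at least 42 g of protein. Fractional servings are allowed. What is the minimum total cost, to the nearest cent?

Two binding constraints pin down two serving amounts, so the optimal mix uses at most two foods. The candidates are each food alone (scaled to the tighter of iron/protein) and each pair with both constraints tight.
sweet potato only: max(2.4/1.1, 42/2) = 21 servings → $10.50.
cottage cheese only: max(2.4/0.4, 42/11) = 6 servings → $6.90.
sweet potato + cottage cheese with both tight: 0.8496 servings and 3.664 servings → $4.64.
The minimum over all feasible corners is $4.64.

$4.64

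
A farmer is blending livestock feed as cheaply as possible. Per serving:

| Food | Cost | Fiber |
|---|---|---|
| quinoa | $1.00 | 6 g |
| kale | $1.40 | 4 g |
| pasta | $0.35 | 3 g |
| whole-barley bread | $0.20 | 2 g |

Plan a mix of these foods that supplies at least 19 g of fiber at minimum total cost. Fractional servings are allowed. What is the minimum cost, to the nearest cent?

$1.90

Cost per g of fiber: whole-barley bread $0.1000, pasta $0.1167, quinoa $0.1667, kale $0.3500.
With no serving limits, use only whole-barley bread: 19 g / 2 g = 9.5 servings × $0.20 = $1.90.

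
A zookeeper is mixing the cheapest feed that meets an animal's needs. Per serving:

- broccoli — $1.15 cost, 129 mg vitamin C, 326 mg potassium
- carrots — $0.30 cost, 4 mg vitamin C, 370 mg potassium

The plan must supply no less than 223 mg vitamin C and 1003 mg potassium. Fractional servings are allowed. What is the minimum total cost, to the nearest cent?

A basic optimal solution has at most two foods positive. Try each food alone and each pair with both targets met exactly.
broccoli only: max(223/129, 1003/326) = 3.077 servings → $3.54.
carrots only: max(223/4, 1003/370) = 55.75 servings → $16.73.
broccoli + carrots with both tight: 1.691 servings and 1.221 servings → $2.31.
The minimum over all feasible corners is $2.31.

$2.31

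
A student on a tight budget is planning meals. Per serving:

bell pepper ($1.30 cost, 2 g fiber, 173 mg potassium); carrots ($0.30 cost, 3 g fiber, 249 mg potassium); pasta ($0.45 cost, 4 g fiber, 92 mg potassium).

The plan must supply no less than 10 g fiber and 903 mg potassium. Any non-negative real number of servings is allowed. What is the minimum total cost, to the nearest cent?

$1.09

Minimising a linear cost over {fiber ≥ 10, potassium ≥ 903, servings ≥ 0} — the optimum is at a vertex, using one or two foods.
bell pepper only: max(10/2, 903/173) = 5.22 servings → $6.79.
carrots only: max(10/3, 903/249) = 3.627 servings → $1.09.
pasta only: max(10/4, 903/92) = 9.815 servings → $4.42.
bell pepper + carrots: the both-tight solution has a negative serving — not a feasible corner.
bell pepper + pasta with both targets exact would need a negative amount; discard.
carrots + pasta: intersection lies outside the first quadrant.
The minimum over all feasible corners is $1.09.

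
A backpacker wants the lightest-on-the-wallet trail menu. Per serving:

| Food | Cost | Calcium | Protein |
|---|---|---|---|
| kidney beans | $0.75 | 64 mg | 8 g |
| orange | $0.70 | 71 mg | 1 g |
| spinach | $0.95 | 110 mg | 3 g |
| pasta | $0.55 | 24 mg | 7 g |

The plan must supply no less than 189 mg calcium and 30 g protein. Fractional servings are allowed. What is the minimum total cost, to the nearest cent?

$2.64

This is a tiny linear program; its minimum lies at a vertex of the feasible set. List the vertices and price them.
kidney beans only: max(189/64, 30/8) = 3.75 servings → $2.81.
orange only: max(189/71, 30/1) = 30 servings → $21.00.
spinach only: max(189/110, 30/3) = 10 servings → $9.50.
pasta only: max(189/24, 30/7) = 7.875 servings → $4.33.
kidney beans + orange: intersection lies outside the first quadrant.
kidney beans + spinach: the both-tight solution has a negative serving — not a feasible corner.
kidney beans + pasta with both tight: 2.355 servings and 1.594 servings → $2.64.
orange + spinach with both targets exact would need a negative amount; discard.
orange + pasta with both tight: 1.275 servings and 4.104 servings → $3.15.
spinach + pasta with both tight: 0.8639 servings and 3.915 servings → $2.97.
The minimum over all feasible corners is $2.64.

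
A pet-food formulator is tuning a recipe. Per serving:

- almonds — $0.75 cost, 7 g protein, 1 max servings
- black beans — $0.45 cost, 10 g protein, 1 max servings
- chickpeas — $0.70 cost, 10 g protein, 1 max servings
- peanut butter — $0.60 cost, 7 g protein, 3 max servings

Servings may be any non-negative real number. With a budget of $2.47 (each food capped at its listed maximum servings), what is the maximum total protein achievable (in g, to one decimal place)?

35.4 g

Protein per dollar: black beans 22.22, chickpeas 14.29, peanut butter 11.67, almonds 9.333.
Take 1 serving of black beans: spends $0.45, +10.0 g protein (running total 10.0 g).
Take 1 serving of chickpeas: spends $0.70, +10.0 g protein (running total 20.0 g).
Take 2.2 servings of peanut butter: spends $1.32, +15.4 g protein (running total 35.4 g).
Filling greedily by protein-per-dollar is optimal for one linear limit, giving 35.4 g.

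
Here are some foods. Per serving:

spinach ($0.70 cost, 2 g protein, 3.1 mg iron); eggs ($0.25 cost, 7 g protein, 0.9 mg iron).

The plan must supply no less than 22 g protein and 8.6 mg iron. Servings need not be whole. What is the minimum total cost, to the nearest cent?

$2.06

spinach only: max(22/2, 8.6/3.1) = 11 servings → $7.70.
eggs only: max(22/7, 8.6/0.9) = 9.556 servings → $2.39.
spinach + eggs with both tight: 2.03 servings and 2.563 servings → $2.06.
So the least-cost plan costs $2.06.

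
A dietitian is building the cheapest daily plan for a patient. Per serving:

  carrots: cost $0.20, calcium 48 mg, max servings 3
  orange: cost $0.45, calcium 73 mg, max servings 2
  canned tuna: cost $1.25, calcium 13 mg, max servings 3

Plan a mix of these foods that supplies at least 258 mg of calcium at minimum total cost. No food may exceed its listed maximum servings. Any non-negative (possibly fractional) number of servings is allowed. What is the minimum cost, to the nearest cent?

$1.30

Cost per mg of calcium: carrots $0.0042, orange $0.0062, canned tuna $0.0962.
Take 3 servings of carrots: +144.0 mg calcium for $0.60 (total $0.60, still need 114.0 mg).
Take 1.562 servings of orange: +114.0 mg calcium for $0.70 (total $1.30, still need 0.0 mg).
Greedy by cheapest-per-mg is optimal for a single linear constraint, so the minimum cost is $1.30.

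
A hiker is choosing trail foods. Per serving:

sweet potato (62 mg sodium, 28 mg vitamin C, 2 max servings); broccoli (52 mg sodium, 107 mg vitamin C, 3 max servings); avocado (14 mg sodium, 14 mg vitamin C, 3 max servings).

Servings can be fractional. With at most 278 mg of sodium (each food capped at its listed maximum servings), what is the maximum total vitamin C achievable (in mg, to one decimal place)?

399.1 mg

Vitamin C per mg sodium: broccoli 2.058, avocado 1, sweet potato 0.4516.
Take 3 servings of broccoli: uses 156 mg sodium, +321.0 mg vitamin C (running total 321.0 mg).
Take 3 servings of avocado: uses 42 mg sodium, +42.0 mg vitamin C (running total 363.0 mg).
Take 1.29 servings of sweet potato: uses 80 mg sodium, +36.1 mg vitamin C (running total 399.1 mg).
Filling greedily by vitamin C-per-mg sodium is optimal for one linear limit, giving 399.1 mg.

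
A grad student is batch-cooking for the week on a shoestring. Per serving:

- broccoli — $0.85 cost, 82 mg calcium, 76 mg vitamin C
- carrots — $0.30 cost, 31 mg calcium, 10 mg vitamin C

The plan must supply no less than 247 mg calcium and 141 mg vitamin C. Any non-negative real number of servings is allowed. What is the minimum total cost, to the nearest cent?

$2.46

An LP optimum is at a vertex; with two nutrient constraints at most two foods are used. Check each candidate.
broccoli only: max(247/82, 141/76) = 3.012 servings → $2.56.
carrots only: max(247/31, 141/10) = 14.1 servings → $4.23.
broccoli + carrots with both tight: 1.238 servings and 4.694 servings → $2.46.
Cheapest feasible corner: $2.46.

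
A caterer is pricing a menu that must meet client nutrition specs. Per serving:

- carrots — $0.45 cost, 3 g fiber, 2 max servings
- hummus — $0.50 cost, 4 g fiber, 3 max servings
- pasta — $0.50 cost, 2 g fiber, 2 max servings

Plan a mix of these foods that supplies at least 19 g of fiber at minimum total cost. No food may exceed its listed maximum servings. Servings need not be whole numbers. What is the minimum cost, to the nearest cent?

Cost per g of fiber: hummus $0.1250, carrots $0.1500, pasta $0.2500.
Take 3 servings of hummus: +12.0 g fiber for $1.50 (total $1.50, still need 7.0 g).
Take 2 servings of carrots: +6.0 g fiber for $0.90 (total $2.40, still need 1.0 g).
Take 0.5 servings of pasta: +1.0 g fiber for $0.25 (total $2.65, still need 0.0 g).
Filling from the cheapest source first is optimal under one linear minimum: $2.65.

$2.65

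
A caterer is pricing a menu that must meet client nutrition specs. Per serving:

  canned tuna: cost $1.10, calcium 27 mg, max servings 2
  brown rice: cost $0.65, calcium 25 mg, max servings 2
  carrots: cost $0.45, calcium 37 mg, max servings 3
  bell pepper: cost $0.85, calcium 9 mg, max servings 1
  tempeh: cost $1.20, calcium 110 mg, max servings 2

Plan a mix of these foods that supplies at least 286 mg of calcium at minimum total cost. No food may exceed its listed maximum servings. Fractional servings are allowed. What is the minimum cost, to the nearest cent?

$3.20

Cost per mg of calcium: tempeh $0.0109, carrots $0.0122, brown rice $0.0260, canned tuna $0.0407, bell pepper $0.0944.
Take 2 servings of tempeh: +220.0 mg calcium for $2.40 (total $2.40, still need 66.0 mg).
Take 1.784 servings of carrots: +66.0 mg calcium for $0.80 (total $3.20, still need 0.0 mg).
Greedy by cheapest-per-mg is optimal for a single linear constraint, so the minimum cost is $3.20.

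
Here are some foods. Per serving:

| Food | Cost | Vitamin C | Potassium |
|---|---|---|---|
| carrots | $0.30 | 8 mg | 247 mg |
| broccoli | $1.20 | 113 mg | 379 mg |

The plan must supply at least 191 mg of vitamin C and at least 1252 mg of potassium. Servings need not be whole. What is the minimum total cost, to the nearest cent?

$2.63

A basic optimal solution has at most two foods positive. Try each food alone and each pair with both targets met exactly.
carrots only: max(191/8, 1252/247) = 23.88 servings → $7.16.
broccoli only: max(191/113, 1252/379) = 3.303 servings → $3.96.
carrots + broccoli with both tight: 2.777 servings and 1.494 servings → $2.63.
So the least-cost plan costs $2.63.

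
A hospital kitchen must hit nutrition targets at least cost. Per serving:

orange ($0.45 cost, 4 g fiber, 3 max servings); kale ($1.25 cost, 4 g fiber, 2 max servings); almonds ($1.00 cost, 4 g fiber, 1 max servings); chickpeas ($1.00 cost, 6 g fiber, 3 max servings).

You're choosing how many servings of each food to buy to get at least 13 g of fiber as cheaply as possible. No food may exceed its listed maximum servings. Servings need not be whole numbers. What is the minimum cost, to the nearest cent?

Cost per g of fiber: orange $0.1125, chickpeas $0.1667, almonds $0.2500, kale $0.3125.
Take 3 servings of orange: +12.0 g fiber for $1.35 (total $1.35, still need 1.0 g).
Take 0.1667 servings of chickpeas: +1.0 g fiber for $0.17 (total $1.52, still need 0.0 g).
Greedy by cheapest-per-g is optimal for a single linear constraint, so the minimum cost is $1.52.

$1.52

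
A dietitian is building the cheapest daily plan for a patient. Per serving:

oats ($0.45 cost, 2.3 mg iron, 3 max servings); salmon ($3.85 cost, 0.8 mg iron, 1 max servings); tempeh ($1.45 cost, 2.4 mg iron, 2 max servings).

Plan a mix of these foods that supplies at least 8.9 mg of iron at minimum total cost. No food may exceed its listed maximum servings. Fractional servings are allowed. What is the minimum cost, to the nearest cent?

Cost per mg of iron: oats $0.1957, tempeh $0.6042, salmon $4.8125.
Take 3 servings of oats: +6.9 mg iron for $1.35 (total $1.35, still need 2.0 mg).
Take 0.8333 servings of tempeh: +2.0 mg iron for $1.21 (total $2.56, still need 0.0 mg).
Greedy by cheapest-per-mg is optimal for a single linear constraint, so the minimum cost is $2.56.

$2.56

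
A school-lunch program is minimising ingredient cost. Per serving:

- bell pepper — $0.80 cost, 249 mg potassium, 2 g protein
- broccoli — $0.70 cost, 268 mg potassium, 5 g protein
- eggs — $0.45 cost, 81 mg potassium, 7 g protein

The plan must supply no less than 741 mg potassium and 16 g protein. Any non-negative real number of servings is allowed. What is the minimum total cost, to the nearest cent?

$2.03

With two linear requirements the optimum uses one or two foods; enumerate the corners.
bell pepper only: max(741/249, 16/2) = 8 servings → $6.40.
broccoli only: max(741/268, 16/5) = 3.2 servings → $2.24.
eggs only: max(741/81, 16/7) = 9.148 servings → $4.12.
bell pepper + broccoli with both targets exact would need a negative amount; discard.
bell pepper + eggs with both tight: 2.461 servings and 1.583 servings → $2.68.
broccoli + eggs with both tight: 2.645 servings and 0.3963 servings → $2.03.
Cheapest feasible corner: $2.03.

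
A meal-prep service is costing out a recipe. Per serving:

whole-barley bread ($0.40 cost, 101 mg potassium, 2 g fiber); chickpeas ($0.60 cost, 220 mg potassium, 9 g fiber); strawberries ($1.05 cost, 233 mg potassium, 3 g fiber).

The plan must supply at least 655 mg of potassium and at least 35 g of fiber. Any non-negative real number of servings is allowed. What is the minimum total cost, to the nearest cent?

For a min-cost LP with two ≥-constraints, a basic feasible solution has at most two positive variables.
whole-barley bread only: max(655/101, 35/2) = 17.5 servings → $7.00.
chickpeas only: max(655/220, 35/9) = 3.889 servings → $2.33.
strawberries only: max(655/233, 35/3) = 11.67 servings → $12.25.
whole-barley bread + chickpeas: the both-tight solution has a negative serving — not a feasible corner.
whole-barley bread + strawberries: intersection lies outside the first quadrant.
chickpeas + strawberries: the both-tight solution has a negative serving — not a feasible corner.
Cheapest feasible corner: $2.33.

$2.33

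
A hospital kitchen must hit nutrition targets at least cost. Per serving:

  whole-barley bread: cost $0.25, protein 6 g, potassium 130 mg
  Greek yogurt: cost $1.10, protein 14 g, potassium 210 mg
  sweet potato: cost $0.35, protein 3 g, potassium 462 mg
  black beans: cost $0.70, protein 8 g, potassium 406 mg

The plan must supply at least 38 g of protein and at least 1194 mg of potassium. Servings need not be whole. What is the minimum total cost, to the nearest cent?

$1.79

Compare the cost at each extreme point of the feasible region.
whole-barley bread only: max(38/6, 1194/130) = 9.185 servings → $2.30.
Greek yogurt only: max(38/14, 1194/210) = 5.686 servings → $6.25.
sweet potato only: max(38/3, 1194/462) = 12.67 servings → $4.43.
black beans only: max(38/8, 1194/406) = 4.75 servings → $3.33.
whole-barley bread + Greek yogurt: the both-tight solution has a negative serving — not a feasible corner.
whole-barley bread + sweet potato with both tight: 5.866 servings and 0.9337 servings → $1.79.
whole-barley bread + black beans with both tight: 4.209 servings and 1.593 servings → $2.17.
Greek yogurt + sweet potato with both tight: 2.394 servings and 1.496 servings → $3.16.
Greek yogurt + black beans with both tight: 1.468 servings and 2.182 servings → $3.14.
sweet potato + black beans with both targets exact would need a negative amount; discard.
The minimum over all feasible corners is $1.79.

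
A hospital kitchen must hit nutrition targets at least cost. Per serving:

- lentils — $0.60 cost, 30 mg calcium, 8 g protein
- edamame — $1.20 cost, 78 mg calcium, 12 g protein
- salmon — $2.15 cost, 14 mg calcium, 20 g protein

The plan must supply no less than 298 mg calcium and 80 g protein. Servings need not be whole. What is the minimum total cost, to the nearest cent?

Two binding constraints pin down two serving amounts, so the optimal mix uses at most two foods. The candidates are each food alone (scaled to the tighter of calcium/protein) and each pair with both constraints tight.
lentils only: max(298/30, 80/8) = 10 servings → $6.00.
edamame only: max(298/78, 80/12) = 6.667 servings → $8.00.
salmon only: max(298/14, 80/20) = 21.29 servings → $45.76.
lentils + edamame: the both-tight solution has a negative serving — not a feasible corner.
lentils + salmon with both tight: 9.918 servings and 0.03279 servings → $6.02.
edamame + salmon with both tight: 3.477 servings and 1.914 servings → $8.29.
So the least-cost plan costs $6.00.

$6.00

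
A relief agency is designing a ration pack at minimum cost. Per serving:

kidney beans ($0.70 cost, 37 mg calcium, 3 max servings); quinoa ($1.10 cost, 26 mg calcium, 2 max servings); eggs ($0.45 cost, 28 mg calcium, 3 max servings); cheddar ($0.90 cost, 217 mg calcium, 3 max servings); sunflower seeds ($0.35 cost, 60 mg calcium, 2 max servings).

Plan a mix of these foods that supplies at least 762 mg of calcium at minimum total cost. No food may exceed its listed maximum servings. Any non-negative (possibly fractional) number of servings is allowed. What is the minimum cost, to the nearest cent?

$3.35

Cost per mg of calcium: cheddar $0.0041, sunflower seeds $0.0058, eggs $0.0161, kidney beans $0.0189, quinoa $0.0423.
Take 3 servings of cheddar: +651.0 mg calcium for $2.70 (total $2.70, still need 111.0 mg).
Take 1.85 servings of sunflower seeds: +111.0 mg calcium for $0.65 (total $3.35, still need 0.0 mg).
Greedy by cheapest-per-mg is optimal for a single linear constraint, so the minimum cost is $3.35.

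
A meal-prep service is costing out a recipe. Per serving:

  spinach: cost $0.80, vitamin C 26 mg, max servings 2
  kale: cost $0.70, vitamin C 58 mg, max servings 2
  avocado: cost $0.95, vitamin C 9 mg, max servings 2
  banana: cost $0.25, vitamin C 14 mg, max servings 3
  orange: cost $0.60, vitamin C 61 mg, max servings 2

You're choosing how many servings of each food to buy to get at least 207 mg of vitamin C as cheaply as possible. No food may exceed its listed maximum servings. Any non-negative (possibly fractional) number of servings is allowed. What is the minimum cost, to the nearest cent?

$2.23

Cost per mg of vitamin C: orange $0.0098, kale $0.0121, banana $0.0179, spinach $0.0308, avocado $0.1056.
Take 2 servings of orange: +122.0 mg vitamin C for $1.20 (total $1.20, still need 85.0 mg).
Take 1.466 servings of kale: +85.0 mg vitamin C for $1.03 (total $2.23, still need 0.0 mg).
Filling from the cheapest source first is optimal under one linear minimum: $2.23.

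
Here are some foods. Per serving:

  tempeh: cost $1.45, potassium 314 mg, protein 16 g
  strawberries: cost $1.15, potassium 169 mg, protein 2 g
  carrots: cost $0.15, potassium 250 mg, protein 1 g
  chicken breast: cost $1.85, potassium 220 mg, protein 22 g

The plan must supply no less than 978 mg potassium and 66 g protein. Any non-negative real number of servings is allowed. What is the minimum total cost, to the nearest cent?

$5.64

For a min-cost LP with two ≥-constraints, a basic feasible solution has at most two positive variables.
tempeh only: max(978/314, 66/16) = 4.125 servings → $5.98.
strawberries only: max(978/169, 66/2) = 33 servings → $37.95.
carrots only: max(978/250, 66/1) = 66 servings → $9.90.
chicken breast only: max(978/220, 66/22) = 4.445 servings → $8.22.
tempeh + strawberries with both targets exact would need a negative amount; discard.
tempeh + carrots: intersection lies outside the first quadrant.
tempeh + chicken breast with both tight: 2.065 servings and 1.498 servings → $5.77.
strawberries + carrots: intersection lies outside the first quadrant.
strawberries + chicken breast with both tight: 2.134 servings and 2.806 servings → $7.65.
carrots + chicken breast with both tight: 1.325 servings and 2.94 servings → $5.64.
Cheapest feasible corner: $5.64.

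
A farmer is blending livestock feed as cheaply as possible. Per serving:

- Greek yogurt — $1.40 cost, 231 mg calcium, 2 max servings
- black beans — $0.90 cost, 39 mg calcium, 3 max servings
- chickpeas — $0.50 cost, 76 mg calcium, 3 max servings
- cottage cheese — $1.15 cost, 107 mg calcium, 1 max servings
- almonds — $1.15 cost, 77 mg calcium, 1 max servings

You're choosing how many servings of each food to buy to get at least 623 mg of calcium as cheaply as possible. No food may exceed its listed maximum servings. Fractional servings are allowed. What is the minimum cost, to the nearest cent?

$3.86

Cost per mg of calcium: Greek yogurt $0.0061, chickpeas $0.0066, cottage cheese $0.0107, almonds $0.0149, black beans $0.0231.
Take 2 servings of Greek yogurt: +462.0 mg calcium for $2.80 (total $2.80, still need 161.0 mg).
Take 2.118 servings of chickpeas: +161.0 mg calcium for $1.06 (total $3.86, still need 0.0 mg).
Filling from the cheapest source first is optimal under one linear minimum: $3.86.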